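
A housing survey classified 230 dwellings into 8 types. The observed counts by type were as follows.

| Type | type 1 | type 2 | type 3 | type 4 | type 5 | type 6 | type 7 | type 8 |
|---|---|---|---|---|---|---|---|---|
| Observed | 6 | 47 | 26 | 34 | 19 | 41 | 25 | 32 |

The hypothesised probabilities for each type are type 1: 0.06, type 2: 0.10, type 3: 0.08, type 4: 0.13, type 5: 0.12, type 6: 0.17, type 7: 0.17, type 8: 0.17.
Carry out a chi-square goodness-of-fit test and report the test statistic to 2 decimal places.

42.30

Expected counts E_i = n·p_i: 230×0.06 = 13.8, 230×0.10 = 23, 230×0.08 = 18.4, 230×0.13 = 29.9, 230×0.12 = 27.6, 230×0.17 = 39.1, 230×0.17 = 39.1, 230×0.17 = 39.1.
type 1: (6 − 13.8)²/13.8 = 60.84/13.8 = 4.409
type 2: (47 − 23)²/23 = 576/23 = 25.043
type 3: (26 − 18.4)²/18.4 = 57.76/18.4 = 3.139
type 4: (34 − 29.9)²/29.9 = 16.81/29.9 = 0.562
type 5: (19 − 27.6)²/27.6 = 73.96/27.6 = 2.680
type 6: (41 − 39.1)²/39.1 = 3.61/39.1 = 0.092
type 7: (25 − 39.1)²/39.1 = 198.81/39.1 = 5.085
type 8: (32 − 39.1)²/39.1 = 50.41/39.1 = 1.289
Sum = 42.30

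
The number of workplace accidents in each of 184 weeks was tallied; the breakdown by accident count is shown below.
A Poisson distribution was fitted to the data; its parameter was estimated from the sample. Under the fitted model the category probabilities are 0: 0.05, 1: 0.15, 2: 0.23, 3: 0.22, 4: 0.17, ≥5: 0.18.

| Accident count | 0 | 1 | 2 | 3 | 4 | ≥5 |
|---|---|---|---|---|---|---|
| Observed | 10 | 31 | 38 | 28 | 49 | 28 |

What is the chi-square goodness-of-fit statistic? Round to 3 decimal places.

15.607

Expected counts E_i = n·p_i: 184×0.05 = 9.2, 184×0.15 = 27.6, 184×0.23 = 42.32, 184×0.22 = 40.48, 184×0.17 = 31.28, 184×0.18 = 33.12.
0: (10 − 9.2)²/9.2 = 0.64/9.2 = 0.0696
1: (31 − 27.6)²/27.6 = 11.56/27.6 = 0.4188
2: (38 − 42.32)²/42.32 = 18.6624/42.32 = 0.4410
3: (28 − 40.48)²/40.48 = 155.7504/40.48 = 3.8476
4: (49 − 31.28)²/31.28 = 313.9984/31.28 = 10.0383
≥5: (28 − 33.12)²/33.12 = 26.2144/33.12 = 0.7915
Sum = 15.607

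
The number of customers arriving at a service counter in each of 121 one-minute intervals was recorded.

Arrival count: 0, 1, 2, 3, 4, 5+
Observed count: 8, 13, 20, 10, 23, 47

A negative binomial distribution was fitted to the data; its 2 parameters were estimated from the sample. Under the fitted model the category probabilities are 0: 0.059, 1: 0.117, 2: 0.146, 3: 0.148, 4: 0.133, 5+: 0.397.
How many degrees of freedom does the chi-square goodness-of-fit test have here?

3

There are k = 6 categories and 2 parameters estimated from the data, so df = 6 − 1 − 2 = 3.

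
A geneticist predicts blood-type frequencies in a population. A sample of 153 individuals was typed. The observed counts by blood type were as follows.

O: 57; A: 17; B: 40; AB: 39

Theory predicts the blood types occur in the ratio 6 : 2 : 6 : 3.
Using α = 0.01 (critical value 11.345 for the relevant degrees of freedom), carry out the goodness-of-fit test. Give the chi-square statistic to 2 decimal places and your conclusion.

Ratio total = 17. Expected counts: 153×6/17 = 54, 153×2/17 = 18, 153×6/17 = 54, 153×3/17 = 27.
O: (57 − 54)²/54 = 9/54 = 0.167
A: (17 − 18)²/18 = 1/18 = 0.056
B: (40 − 54)²/54 = 196/54 = 3.630
AB: (39 − 27)²/27 = 144/27 = 5.333
Sum = 9.19
df = 3. Since 9.19 < 11.345, we do not reject H₀.

9.19; do not reject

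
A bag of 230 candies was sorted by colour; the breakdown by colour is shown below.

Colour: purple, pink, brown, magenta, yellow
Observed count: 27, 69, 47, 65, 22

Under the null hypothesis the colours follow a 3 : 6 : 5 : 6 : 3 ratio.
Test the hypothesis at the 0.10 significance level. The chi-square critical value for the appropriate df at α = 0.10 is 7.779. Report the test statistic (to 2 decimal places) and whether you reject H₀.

4.38; do not reject

Ratio total = 23. Expected counts: 230×3/23 = 30, 230×6/23 = 60, 230×5/23 = 50, 230×6/23 = 60, 230×3/23 = 30.
χ² = (27−30)²/30 + (69−60)²/60 + (47−50)²/50 + (65−60)²/60 + (22−30)²/30
   = 0.300 + 1.350 + 0.180 + 0.417 + 2.133
Sum = 4.38
df = 4. Since 4.38 < 7.779, we do not reject H₀.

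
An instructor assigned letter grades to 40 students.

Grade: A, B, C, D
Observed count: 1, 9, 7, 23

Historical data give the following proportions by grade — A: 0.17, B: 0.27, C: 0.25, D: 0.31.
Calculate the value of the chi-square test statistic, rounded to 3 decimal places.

15.208

Expected counts E_i = n·p_i: 40×0.17 = 6.8, 40×0.27 = 10.8, 40×0.25 = 10, 40×0.31 = 12.4.
cat         O        E   (O−E)²/E
A           1      6.8     4.9471
B           9     10.8     0.3000
C           7       10     0.9000
D          23     12.4     9.0613
Sum = 15.208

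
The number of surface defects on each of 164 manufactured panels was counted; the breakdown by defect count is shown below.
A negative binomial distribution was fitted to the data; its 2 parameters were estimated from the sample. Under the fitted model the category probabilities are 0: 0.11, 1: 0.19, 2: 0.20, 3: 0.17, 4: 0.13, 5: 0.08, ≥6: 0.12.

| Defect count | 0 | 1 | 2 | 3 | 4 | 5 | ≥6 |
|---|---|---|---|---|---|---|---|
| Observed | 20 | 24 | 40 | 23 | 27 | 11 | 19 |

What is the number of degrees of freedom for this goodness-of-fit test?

4

There are k = 7 categories and 2 parameters estimated from the data, so df = 7 − 1 − 2 = 4.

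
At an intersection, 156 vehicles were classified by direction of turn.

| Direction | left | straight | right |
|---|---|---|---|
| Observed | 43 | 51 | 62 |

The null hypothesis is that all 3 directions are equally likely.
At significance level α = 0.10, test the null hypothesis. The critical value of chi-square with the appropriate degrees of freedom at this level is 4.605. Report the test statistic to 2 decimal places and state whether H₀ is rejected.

3.50; do not reject

Expected count for each of the 3 categories: 156/3 = 52.
cat           O        E   (O−E)²/E
left         43       52      1.558
straight     51       52      0.019
right        62       52      1.923
Sum = 3.50
df = 2. Since 3.50 < 4.605, we do not reject H₀.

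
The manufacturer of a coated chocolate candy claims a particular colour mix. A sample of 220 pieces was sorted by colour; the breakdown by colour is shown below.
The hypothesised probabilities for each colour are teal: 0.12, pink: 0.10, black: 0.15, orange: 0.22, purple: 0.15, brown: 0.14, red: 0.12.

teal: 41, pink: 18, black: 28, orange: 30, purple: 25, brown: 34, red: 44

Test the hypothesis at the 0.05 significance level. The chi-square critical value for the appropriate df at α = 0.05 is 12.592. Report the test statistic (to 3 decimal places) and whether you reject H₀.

30.559; reject

Expected counts E_i = n·p_i: 220×0.12 = 26.4, 220×0.10 = 22, 220×0.15 = 33, 220×0.22 = 48.4, 220×0.15 = 33, 220×0.14 = 30.8, 220×0.12 = 26.4.
χ² = (41−26.4)²/26.4 + (18−22)²/22 + (28−33)²/33 + (30−48.4)²/48.4 + (25−33)²/33 + (34−30.8)²/30.8 + (44−26.4)²/26.4
   = 8.0742 + 0.7273 + 0.7576 + 6.9950 + 1.9394 + 0.3325 + 11.7333
Sum = 30.559
df = 6. Since 30.559 > 12.592, we reject H₀.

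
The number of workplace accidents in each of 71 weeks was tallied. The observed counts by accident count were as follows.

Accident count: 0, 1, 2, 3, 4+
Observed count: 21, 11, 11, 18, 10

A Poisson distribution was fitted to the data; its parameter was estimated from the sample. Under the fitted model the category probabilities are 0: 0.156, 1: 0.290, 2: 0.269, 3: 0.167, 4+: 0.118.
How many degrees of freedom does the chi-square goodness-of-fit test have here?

3

There are k = 5 categories and 1 parameter estimated from the data, so df = 5 − 1 − 1 = 3.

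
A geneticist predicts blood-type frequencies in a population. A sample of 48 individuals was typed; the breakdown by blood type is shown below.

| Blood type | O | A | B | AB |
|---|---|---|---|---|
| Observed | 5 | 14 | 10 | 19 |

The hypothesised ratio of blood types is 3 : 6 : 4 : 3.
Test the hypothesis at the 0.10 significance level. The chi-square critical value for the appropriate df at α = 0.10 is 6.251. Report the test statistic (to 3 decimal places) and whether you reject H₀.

Ratio total = 16. Expected counts: 48×3/16 = 9, 48×6/16 = 18, 48×4/16 = 12, 48×3/16 = 9.
cat         O        E   (O−E)²/E
O           5        9     1.7778
A          14       18     0.8889
B          10       12     0.3333
AB         19        9    11.1111
Sum = 14.111
df = 3. Since 14.111 > 6.251, we reject H₀.

14.111; reject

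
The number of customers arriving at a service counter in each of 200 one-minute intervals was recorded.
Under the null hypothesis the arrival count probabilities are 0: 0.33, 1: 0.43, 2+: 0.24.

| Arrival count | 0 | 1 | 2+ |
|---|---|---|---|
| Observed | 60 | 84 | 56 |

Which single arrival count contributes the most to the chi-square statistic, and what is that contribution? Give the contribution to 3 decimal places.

Expected counts E_i = n·p_i: 200×0.33 = 66, 200×0.43 = 86, 200×0.24 = 48.
0: (60 − 66)²/66 = 36/66 = 0.5455
1: (84 − 86)²/86 = 4/86 = 0.0465
2+: (56 − 48)²/48 = 64/48 = 1.3333
The largest term is for 2+: 1.333.

2+, 1.333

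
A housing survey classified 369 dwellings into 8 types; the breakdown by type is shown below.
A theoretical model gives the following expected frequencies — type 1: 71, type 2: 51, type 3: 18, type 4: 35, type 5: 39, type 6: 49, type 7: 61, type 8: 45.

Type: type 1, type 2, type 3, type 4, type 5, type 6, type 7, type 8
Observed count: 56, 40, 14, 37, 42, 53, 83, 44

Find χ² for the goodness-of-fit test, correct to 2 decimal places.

type 1: (56 − 71)²/71 = 225/71 = 3.169
type 2: (40 − 51)²/51 = 121/51 = 2.373
type 3: (14 − 18)²/18 = 16/18 = 0.889
type 4: (37 − 35)²/35 = 4/35 = 0.114
type 5: (42 − 39)²/39 = 9/39 = 0.231
type 6: (53 − 49)²/49 = 16/49 = 0.327
type 7: (83 − 61)²/61 = 484/61 = 7.934
type 8: (44 − 45)²/45 = 1/45 = 0.022
Sum = 15.06

15.06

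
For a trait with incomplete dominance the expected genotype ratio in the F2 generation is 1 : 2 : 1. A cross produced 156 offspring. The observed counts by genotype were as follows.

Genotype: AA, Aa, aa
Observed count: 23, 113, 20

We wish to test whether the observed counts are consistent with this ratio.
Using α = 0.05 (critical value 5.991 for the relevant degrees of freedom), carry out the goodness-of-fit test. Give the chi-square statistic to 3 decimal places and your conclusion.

31.526; reject

Ratio total = 4. Expected counts: 156×1/4 = 39, 156×2/4 = 78, 156×1/4 = 39.
AA: (23 − 39)²/39 = 256/39 = 6.5641
Aa: (113 − 78)²/78 = 1225/78 = 15.7051
aa: (20 − 39)²/39 = 361/39 = 9.2564
Sum = 31.526
df = 2. Since 31.526 > 5.991, we reject H₀.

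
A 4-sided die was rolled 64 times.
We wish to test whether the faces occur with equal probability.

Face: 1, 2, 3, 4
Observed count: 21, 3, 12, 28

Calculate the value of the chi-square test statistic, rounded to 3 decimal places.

22.125

Expected count for each of the 4 categories: 64/4 = 16.
1: (21 − 16)²/16 = 25/16 = 1.5625
2: (3 − 16)²/16 = 169/16 = 10.5625
3: (12 − 16)²/16 = 16/16 = 1.0000
4: (28 − 16)²/16 = 144/16 = 9.0000
Sum = 22.125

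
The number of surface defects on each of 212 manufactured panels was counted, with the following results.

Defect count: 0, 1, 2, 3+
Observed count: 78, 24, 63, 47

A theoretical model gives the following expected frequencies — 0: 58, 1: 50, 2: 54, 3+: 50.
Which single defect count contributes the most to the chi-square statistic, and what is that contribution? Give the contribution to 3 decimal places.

1, 13.520

cat         O        E   (O−E)²/E
0          78       58     6.8966
1          24       50    13.5200
2          63       54     1.5000
3+         47       50     0.1800
The largest term is for 1: 13.520.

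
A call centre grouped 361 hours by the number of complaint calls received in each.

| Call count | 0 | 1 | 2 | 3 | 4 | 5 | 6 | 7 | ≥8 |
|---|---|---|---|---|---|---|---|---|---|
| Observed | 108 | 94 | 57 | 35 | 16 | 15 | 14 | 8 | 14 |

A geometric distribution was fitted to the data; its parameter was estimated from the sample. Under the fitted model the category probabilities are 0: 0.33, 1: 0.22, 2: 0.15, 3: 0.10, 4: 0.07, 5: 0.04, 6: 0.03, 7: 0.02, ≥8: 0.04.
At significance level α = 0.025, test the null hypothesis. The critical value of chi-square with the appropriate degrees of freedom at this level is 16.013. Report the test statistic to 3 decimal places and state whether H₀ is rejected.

8.348; do not reject

Expected counts E_i = n·p_i: 361×0.33 = 119.13, 361×0.22 = 79.42, 361×0.15 = 54.15, 361×0.10 = 36.1, 361×0.07 = 25.27, 361×0.04 = 14.44, 361×0.03 = 10.83, 361×0.02 = 7.22, 361×0.04 = 14.44.
cat         O        E   (O−E)²/E
0         108   119.13     1.0398
1          94    79.42     2.6766
2          57    54.15     0.1500
3          35     36.1     0.0335
4          16    25.27     3.4006
5          15    14.44     0.0217
6          14    10.83     0.9279
7           8     7.22     0.0843
≥8         14    14.44     0.0134
Sum = 8.348
df = 7. Since 8.348 < 16.013, we do not reject H₀.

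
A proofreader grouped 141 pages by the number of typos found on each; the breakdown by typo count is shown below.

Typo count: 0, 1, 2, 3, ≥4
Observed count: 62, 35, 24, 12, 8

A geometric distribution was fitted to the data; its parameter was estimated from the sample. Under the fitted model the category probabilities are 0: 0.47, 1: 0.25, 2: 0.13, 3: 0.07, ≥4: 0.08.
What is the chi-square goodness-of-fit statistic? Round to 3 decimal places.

Expected counts E_i = n·p_i: 141×0.47 = 66.27, 141×0.25 = 35.25, 141×0.13 = 18.33, 141×0.07 = 9.87, 141×0.08 = 11.28.
χ² = (62−66.27)²/66.27 + (35−35.25)²/35.25 + (24−18.33)²/18.33 + (12−9.87)²/9.87 + (8−11.28)²/11.28
   = 0.2751 + 0.0018 + 1.7539 + 0.4597 + 0.9538
Sum = 3.444

3.444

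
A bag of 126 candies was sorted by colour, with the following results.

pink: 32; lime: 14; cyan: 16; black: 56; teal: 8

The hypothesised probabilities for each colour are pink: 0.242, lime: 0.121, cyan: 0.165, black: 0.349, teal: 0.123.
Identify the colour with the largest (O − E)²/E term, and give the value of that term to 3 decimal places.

Expected counts E_i = n·p_i: 126×0.242 = 30.492, 126×0.121 = 15.246, 126×0.165 = 20.79, 126×0.349 = 43.974, 126×0.123 = 15.498.
cat         O        E   (O−E)²/E
pink       32   30.492     0.0746
lime       14   15.246     0.1018
cyan       16    20.79     1.1036
black      56   43.974     3.2889
teal        8   15.498     3.6276
The largest term is for teal: 3.628.

teal, 3.628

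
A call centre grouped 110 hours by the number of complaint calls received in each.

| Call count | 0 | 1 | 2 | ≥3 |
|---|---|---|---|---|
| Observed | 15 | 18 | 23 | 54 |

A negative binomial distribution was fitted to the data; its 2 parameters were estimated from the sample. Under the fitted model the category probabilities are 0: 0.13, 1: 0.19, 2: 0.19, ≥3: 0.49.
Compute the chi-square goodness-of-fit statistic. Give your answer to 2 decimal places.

Expected counts E_i = n·p_i: 110×0.13 = 14.3, 110×0.19 = 20.9, 110×0.19 = 20.9, 110×0.49 = 53.9.
0: (15 − 14.3)²/14.3 = 0.49/14.3 = 0.034
1: (18 − 20.9)²/20.9 = 8.41/20.9 = 0.402
2: (23 − 20.9)²/20.9 = 4.41/20.9 = 0.211
≥3: (54 − 53.9)²/53.9 = 0.01/53.9 = 0.000
Sum = 0.65

0.65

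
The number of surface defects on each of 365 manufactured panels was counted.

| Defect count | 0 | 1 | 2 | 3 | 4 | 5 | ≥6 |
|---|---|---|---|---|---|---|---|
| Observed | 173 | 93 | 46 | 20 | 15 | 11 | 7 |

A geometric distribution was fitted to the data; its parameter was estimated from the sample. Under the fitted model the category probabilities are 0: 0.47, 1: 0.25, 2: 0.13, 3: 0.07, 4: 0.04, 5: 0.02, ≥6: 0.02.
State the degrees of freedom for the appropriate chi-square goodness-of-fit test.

There are k = 7 categories and 1 parameter estimated from the data, so df = 7 − 1 − 1 = 5.

5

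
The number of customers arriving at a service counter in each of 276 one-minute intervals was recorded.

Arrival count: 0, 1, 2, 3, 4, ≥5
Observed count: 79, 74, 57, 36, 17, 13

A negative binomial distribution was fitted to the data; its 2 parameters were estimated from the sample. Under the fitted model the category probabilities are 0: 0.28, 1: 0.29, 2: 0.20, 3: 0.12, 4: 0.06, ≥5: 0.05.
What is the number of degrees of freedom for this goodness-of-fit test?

There are k = 6 categories and 2 parameters estimated from the data, so df = 6 − 1 − 2 = 3.

3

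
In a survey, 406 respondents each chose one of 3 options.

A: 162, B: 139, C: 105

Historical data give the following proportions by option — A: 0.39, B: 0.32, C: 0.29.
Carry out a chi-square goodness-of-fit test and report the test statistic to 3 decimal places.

2.098

Expected counts E_i = n·p_i: 406×0.39 = 158.34, 406×0.32 = 129.92, 406×0.29 = 117.74.
χ² = (162−158.34)²/158.34 + (139−129.92)²/129.92 + (105−117.74)²/117.74
   = 0.0846 + 0.6346 + 1.3785
Sum = 2.098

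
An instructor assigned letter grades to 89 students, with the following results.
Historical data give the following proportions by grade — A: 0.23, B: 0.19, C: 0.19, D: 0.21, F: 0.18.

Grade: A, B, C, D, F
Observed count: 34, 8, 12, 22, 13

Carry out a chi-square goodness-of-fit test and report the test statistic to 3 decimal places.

Expected counts E_i = n·p_i: 89×0.23 = 20.47, 89×0.19 = 16.91, 89×0.19 = 16.91, 89×0.21 = 18.69, 89×0.18 = 16.02.
A: (34 − 20.47)²/20.47 = 183.0609/20.47 = 8.9429
B: (8 − 16.91)²/16.91 = 79.3881/16.91 = 4.6947
C: (12 − 16.91)²/16.91 = 24.1081/16.91 = 1.4257
D: (22 − 18.69)²/18.69 = 10.9561/18.69 = 0.5862
F: (13 − 16.02)²/16.02 = 9.1204/16.02 = 0.5693
Sum = 16.219

16.219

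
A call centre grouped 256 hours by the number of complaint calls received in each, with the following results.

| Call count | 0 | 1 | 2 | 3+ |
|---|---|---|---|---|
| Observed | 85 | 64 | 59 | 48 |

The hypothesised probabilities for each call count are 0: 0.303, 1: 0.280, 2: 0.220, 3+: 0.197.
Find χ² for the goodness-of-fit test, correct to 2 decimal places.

1.78

Expected counts E_i = n·p_i: 256×0.303 = 77.568, 256×0.280 = 71.68, 256×0.220 = 56.32, 256×0.197 = 50.432.
χ² = (85−77.568)²/77.568 + (64−71.68)²/71.68 + (59−56.32)²/56.32 + (48−50.432)²/50.432
   = 0.712 + 0.823 + 0.128 + 0.117
Sum = 1.78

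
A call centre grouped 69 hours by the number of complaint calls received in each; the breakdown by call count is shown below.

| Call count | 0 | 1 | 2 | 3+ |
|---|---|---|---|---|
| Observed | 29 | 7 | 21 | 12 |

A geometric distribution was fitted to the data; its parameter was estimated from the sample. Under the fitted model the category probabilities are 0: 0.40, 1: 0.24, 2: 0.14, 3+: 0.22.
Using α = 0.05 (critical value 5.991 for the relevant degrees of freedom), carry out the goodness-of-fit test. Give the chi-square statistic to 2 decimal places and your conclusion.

Expected counts E_i = n·p_i: 69×0.40 = 27.6, 69×0.24 = 16.56, 69×0.14 = 9.66, 69×0.22 = 15.18.
cat         O        E   (O−E)²/E
0          29     27.6      0.071
1           7    16.56      5.519
2          21     9.66     13.312
3+         12    15.18      0.666
Sum = 19.57
df = 2. Since 19.57 > 5.991, we reject H₀.

19.57; reject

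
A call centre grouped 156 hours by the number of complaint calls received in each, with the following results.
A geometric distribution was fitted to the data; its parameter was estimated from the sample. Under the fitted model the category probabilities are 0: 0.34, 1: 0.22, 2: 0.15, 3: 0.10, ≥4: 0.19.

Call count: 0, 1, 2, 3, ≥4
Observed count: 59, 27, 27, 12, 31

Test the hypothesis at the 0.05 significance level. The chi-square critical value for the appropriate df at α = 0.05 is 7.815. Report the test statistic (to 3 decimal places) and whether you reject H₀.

Expected counts E_i = n·p_i: 156×0.34 = 53.04, 156×0.22 = 34.32, 156×0.15 = 23.4, 156×0.10 = 15.6, 156×0.19 = 29.64.
0: (59 − 53.04)²/53.04 = 35.5216/53.04 = 0.6697
1: (27 − 34.32)²/34.32 = 53.5824/34.32 = 1.5613
2: (27 − 23.4)²/23.4 = 12.96/23.4 = 0.5538
3: (12 − 15.6)²/15.6 = 12.96/15.6 = 0.8308
≥4: (31 − 29.64)²/29.64 = 1.8496/29.64 = 0.0624
Sum = 3.678
df = 3. Since 3.678 < 7.815, we do not reject H₀.

3.678; do not reject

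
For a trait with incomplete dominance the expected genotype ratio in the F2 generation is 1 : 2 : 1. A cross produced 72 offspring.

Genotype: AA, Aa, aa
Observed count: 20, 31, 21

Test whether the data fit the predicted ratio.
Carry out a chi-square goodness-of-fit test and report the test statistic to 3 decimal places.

Ratio total = 4. Expected counts: 72×1/4 = 18, 72×2/4 = 36, 72×1/4 = 18.
AA: (20 − 18)²/18 = 4/18 = 0.2222
Aa: (31 − 36)²/36 = 25/36 = 0.6944
aa: (21 − 18)²/18 = 9/18 = 0.5000
Sum = 1.417

1.417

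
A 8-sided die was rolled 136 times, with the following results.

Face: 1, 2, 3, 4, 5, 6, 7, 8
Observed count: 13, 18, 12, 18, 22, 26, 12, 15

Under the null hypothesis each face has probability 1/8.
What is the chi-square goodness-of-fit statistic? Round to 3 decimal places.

Under H₀ each category has probability 1/8, so each expected count is 136/8 = 17.
1: (13 − 17)²/17 = 16/17 = 0.9412
2: (18 − 17)²/17 = 1/17 = 0.0588
3: (12 − 17)²/17 = 25/17 = 1.4706
4: (18 − 17)²/17 = 1/17 = 0.0588
5: (22 − 17)²/17 = 25/17 = 1.4706
6: (26 − 17)²/17 = 81/17 = 4.7647
7: (12 − 17)²/17 = 25/17 = 1.4706
8: (15 − 17)²/17 = 4/17 = 0.2353
Sum = 10.471

10.471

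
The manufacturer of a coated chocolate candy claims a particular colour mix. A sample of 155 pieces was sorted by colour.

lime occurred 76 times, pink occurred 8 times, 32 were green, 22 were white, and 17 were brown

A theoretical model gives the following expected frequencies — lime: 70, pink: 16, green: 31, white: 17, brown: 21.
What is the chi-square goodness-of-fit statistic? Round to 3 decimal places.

6.779

cat         O        E   (O−E)²/E
lime       76       70     0.5143
pink        8       16     4.0000
green      32       31     0.0323
white      22       17     1.4706
brown      17       21     0.7619
Sum = 6.779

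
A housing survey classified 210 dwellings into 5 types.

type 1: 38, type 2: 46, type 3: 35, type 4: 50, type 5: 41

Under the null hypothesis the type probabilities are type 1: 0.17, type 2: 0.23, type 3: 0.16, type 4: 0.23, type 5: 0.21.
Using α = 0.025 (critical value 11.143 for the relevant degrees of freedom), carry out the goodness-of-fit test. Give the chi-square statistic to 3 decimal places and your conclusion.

Expected counts E_i = n·p_i: 210×0.17 = 35.7, 210×0.23 = 48.3, 210×0.16 = 33.6, 210×0.23 = 48.3, 210×0.21 = 44.1.
χ² = (38−35.7)²/35.7 + (46−48.3)²/48.3 + (35−33.6)²/33.6 + (50−48.3)²/48.3 + (41−44.1)²/44.1
   = 0.1482 + 0.1095 + 0.0583 + 0.0598 + 0.2179
Sum = 0.594
df = 4. Since 0.594 < 11.143, we do not reject H₀.

0.594; do not reject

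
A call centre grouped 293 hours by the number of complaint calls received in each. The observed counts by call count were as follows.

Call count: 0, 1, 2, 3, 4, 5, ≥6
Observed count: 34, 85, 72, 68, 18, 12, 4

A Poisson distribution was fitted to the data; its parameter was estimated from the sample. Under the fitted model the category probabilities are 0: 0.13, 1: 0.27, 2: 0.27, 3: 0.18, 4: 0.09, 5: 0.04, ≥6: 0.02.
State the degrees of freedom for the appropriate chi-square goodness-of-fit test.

There are k = 7 categories and 1 parameter estimated from the data, so df = 7 − 1 − 1 = 5.

5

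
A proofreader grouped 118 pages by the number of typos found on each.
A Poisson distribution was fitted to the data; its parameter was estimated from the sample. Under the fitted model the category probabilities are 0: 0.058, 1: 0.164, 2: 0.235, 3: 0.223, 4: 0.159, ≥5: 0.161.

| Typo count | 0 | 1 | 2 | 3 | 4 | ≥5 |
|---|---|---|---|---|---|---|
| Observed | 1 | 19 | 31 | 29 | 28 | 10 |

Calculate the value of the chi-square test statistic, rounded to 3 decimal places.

Expected counts E_i = n·p_i: 118×0.058 = 6.844, 118×0.164 = 19.352, 118×0.235 = 27.73, 118×0.223 = 26.314, 118×0.159 = 18.762, 118×0.161 = 18.998.
cat         O        E   (O−E)²/E
0           1    6.844     4.9901
1          19   19.352     0.0064
2          31    27.73     0.3856
3          29   26.314     0.2742
4          28   18.762     4.5486
≥5         10   18.998     4.2617
Sum = 14.467

14.467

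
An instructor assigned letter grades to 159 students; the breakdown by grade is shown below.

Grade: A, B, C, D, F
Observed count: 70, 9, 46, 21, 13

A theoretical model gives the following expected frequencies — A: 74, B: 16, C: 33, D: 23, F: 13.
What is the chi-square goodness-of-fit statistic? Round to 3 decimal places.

A: (70 − 74)²/74 = 16/74 = 0.2162
B: (9 − 16)²/16 = 49/16 = 3.0625
C: (46 − 33)²/33 = 169/33 = 5.1212
D: (21 − 23)²/23 = 4/23 = 0.1739
F: (13 − 13)²/13 = 0/13 = 0.0000
Sum = 8.574

8.574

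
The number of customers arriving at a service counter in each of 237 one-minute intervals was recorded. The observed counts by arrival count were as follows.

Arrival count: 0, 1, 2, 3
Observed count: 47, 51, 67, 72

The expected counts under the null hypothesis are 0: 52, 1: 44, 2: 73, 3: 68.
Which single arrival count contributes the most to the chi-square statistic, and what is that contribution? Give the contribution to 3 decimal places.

1, 1.114

cat         O        E   (O−E)²/E
0          47       52     0.4808
1          51       44     1.1136
2          67       73     0.4932
3          72       68     0.2353
The largest term is for 1: 1.114.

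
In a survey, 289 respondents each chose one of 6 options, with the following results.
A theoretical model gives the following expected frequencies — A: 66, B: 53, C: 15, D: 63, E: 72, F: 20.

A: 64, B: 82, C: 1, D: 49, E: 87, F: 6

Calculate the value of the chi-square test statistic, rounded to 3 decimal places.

A: (64 − 66)²/66 = 4/66 = 0.0606
B: (82 − 53)²/53 = 841/53 = 15.8679
C: (1 − 15)²/15 = 196/15 = 13.0667
D: (49 − 63)²/63 = 196/63 = 3.1111
E: (87 − 72)²/72 = 225/72 = 3.1250
F: (6 − 20)²/20 = 196/20 = 9.8000
Sum = 45.031

45.031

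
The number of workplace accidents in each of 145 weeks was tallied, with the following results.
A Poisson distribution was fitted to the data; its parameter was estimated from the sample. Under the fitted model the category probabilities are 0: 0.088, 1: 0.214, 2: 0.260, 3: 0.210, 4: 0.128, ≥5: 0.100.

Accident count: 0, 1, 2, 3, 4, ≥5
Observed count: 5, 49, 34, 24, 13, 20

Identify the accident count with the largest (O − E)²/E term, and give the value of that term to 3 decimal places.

1, 10.407

Expected counts E_i = n·p_i: 145×0.088 = 12.76, 145×0.214 = 31.03, 145×0.260 = 37.7, 145×0.210 = 30.45, 145×0.128 = 18.56, 145×0.100 = 14.5.
0: (5 − 12.76)²/12.76 = 60.2176/12.76 = 4.7192
1: (49 − 31.03)²/31.03 = 322.9209/31.03 = 10.4067
2: (34 − 37.7)²/37.7 = 13.69/37.7 = 0.3631
3: (24 − 30.45)²/30.45 = 41.6025/30.45 = 1.3663
4: (13 − 18.56)²/18.56 = 30.9136/18.56 = 1.6656
≥5: (20 − 14.5)²/14.5 = 30.25/14.5 = 2.0862
The largest term is for 1: 10.407.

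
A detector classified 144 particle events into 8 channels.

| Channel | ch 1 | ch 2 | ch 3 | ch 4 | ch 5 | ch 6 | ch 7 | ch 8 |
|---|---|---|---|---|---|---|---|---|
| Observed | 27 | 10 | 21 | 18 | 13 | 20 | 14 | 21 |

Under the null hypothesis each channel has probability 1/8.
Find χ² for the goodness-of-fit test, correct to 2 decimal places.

Under H₀ each category has probability 1/8, so each expected count is 144/8 = 18.
cat         O        E   (O−E)²/E
ch 1       27       18      4.500
ch 2       10       18      3.556
ch 3       21       18      0.500
ch 4       18       18      0.000
ch 5       13       18      1.389
ch 6       20       18      0.222
ch 7       14       18      0.889
ch 8       21       18      0.500
Sum = 11.56

11.56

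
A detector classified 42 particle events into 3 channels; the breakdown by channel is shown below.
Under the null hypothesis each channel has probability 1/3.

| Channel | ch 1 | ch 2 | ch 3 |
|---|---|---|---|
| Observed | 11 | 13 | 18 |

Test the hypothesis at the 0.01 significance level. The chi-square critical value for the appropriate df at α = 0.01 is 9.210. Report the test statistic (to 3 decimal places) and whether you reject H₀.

Under H₀ each category has probability 1/3, so each expected count is 42/3 = 14.
ch 1: (11 − 14)²/14 = 9/14 = 0.6429
ch 2: (13 − 14)²/14 = 1/14 = 0.0714
ch 3: (18 − 14)²/14 = 16/14 = 1.1429
Sum = 1.857
df = 2. Since 1.857 < 9.210, we do not reject H₀.

1.857; do not reject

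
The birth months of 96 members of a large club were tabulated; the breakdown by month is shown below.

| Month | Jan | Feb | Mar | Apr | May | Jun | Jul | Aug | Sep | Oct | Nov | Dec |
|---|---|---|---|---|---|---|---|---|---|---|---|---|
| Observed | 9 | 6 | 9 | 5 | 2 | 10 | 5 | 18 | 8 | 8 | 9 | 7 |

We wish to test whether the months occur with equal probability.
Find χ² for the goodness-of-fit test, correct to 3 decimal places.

20.750

Expected count for each of the 12 categories: 96/12 = 8.
Jan: (9 − 8)²/8 = 1/8 = 0.1250
Feb: (6 − 8)²/8 = 4/8 = 0.5000
Mar: (9 − 8)²/8 = 1/8 = 0.1250
Apr: (5 − 8)²/8 = 9/8 = 1.1250
May: (2 − 8)²/8 = 36/8 = 4.5000
Jun: (10 − 8)²/8 = 4/8 = 0.5000
Jul: (5 − 8)²/8 = 9/8 = 1.1250
Aug: (18 − 8)²/8 = 100/8 = 12.5000
Sep: (8 − 8)²/8 = 0/8 = 0.0000
Oct: (8 − 8)²/8 = 0/8 = 0.0000
Nov: (9 − 8)²/8 = 1/8 = 0.1250
Dec: (7 − 8)²/8 = 1/8 = 0.1250
Sum = 20.750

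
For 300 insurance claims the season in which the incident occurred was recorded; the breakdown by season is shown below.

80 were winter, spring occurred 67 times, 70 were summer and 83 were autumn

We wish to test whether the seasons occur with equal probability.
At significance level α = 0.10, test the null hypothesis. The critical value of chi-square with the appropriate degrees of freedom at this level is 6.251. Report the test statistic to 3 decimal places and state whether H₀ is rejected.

2.373; do not reject

Under H₀ each category has probability 1/4, so each expected count is 300/4 = 75.
cat         O        E   (O−E)²/E
winter     80       75     0.3333
spring     67       75     0.8533
summer     70       75     0.3333
autumn     83       75     0.8533
Sum = 2.373
df = 3. Since 2.373 < 6.251, we do not reject H₀.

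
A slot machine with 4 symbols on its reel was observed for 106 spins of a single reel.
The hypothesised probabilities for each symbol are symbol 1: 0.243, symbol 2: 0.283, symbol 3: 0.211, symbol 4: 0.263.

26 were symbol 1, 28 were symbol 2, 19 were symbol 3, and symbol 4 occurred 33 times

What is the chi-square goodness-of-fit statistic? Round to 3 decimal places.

Expected counts E_i = n·p_i: 106×0.243 = 25.758, 106×0.283 = 29.998, 106×0.211 = 22.366, 106×0.263 = 27.878.
symbol 1: (26 − 25.758)²/25.758 = 0.058564/25.758 = 0.0023
symbol 2: (28 − 29.998)²/29.998 = 3.992004/29.998 = 0.1331
symbol 3: (19 − 22.366)²/22.366 = 11.329956/22.366 = 0.5066
symbol 4: (33 − 27.878)²/27.878 = 26.234884/27.878 = 0.9411
Sum = 1.583

1.583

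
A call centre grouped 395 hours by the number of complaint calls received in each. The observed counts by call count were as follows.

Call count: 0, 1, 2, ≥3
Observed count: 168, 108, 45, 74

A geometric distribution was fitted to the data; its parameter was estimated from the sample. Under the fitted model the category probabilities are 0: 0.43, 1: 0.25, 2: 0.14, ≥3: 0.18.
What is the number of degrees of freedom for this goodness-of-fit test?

There are k = 4 categories and 1 parameter estimated from the data, so df = 4 − 1 − 1 = 2.

2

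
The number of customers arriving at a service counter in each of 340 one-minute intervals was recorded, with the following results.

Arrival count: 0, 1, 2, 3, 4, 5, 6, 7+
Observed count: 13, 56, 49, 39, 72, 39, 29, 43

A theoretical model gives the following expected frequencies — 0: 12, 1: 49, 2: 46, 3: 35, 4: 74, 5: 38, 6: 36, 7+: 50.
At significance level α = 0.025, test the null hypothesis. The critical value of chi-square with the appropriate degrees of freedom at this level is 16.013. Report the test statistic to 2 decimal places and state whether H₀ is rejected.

4.16; do not reject

χ² = (13−12)²/12 + (56−49)²/49 + (49−46)²/46 + (39−35)²/35 + (72−74)²/74 + (39−38)²/38 + (29−36)²/36 + (43−50)²/50
   = 0.083 + 1.000 + 0.196 + 0.457 + 0.054 + 0.026 + 1.361 + 0.980
Sum = 4.16
df = 7. Since 4.16 < 16.013, we do not reject H₀.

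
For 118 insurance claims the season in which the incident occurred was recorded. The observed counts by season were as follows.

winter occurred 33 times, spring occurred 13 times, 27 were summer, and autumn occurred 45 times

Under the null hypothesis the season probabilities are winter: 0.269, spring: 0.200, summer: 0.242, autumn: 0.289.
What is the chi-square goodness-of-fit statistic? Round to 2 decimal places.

Expected counts E_i = n·p_i: 118×0.269 = 31.742, 118×0.200 = 23.6, 118×0.242 = 28.556, 118×0.289 = 34.102.
cat         O        E   (O−E)²/E
winter     33   31.742      0.050
spring     13     23.6      4.761
summer     27   28.556      0.085
autumn     45   34.102      3.483
Sum = 8.38

8.38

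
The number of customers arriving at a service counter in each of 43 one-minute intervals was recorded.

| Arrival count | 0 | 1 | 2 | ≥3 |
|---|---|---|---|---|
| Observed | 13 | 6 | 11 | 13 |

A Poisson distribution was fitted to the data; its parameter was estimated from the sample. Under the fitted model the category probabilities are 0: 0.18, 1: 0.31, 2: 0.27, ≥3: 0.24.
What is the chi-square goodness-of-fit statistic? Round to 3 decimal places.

Expected counts E_i = n·p_i: 43×0.18 = 7.74, 43×0.31 = 13.33, 43×0.27 = 11.61, 43×0.24 = 10.32.
0: (13 − 7.74)²/7.74 = 27.6676/7.74 = 3.5746
1: (6 − 13.33)²/13.33 = 53.7289/13.33 = 4.0307
2: (11 − 11.61)²/11.61 = 0.3721/11.61 = 0.0320
≥3: (13 − 10.32)²/10.32 = 7.1824/10.32 = 0.6960
Sum = 8.333

8.333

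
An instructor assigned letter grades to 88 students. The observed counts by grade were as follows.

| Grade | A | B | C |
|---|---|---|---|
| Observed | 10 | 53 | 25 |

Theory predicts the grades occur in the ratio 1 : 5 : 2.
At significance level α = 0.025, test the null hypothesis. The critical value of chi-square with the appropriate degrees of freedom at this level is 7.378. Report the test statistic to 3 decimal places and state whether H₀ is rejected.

0.573; do not reject

Ratio total = 8. Expected counts: 88×1/8 = 11, 88×5/8 = 55, 88×2/8 = 22.
χ² = (10−11)²/11 + (53−55)²/55 + (25−22)²/22
   = 0.0909 + 0.0727 + 0.4091
Sum = 0.573
df = 2. Since 0.573 < 7.378, we do not reject H₀.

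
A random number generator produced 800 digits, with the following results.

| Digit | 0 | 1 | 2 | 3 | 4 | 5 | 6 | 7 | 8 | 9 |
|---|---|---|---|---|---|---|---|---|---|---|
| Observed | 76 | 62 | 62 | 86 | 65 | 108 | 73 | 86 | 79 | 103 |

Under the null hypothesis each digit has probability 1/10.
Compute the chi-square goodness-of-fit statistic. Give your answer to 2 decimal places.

29.05

Under H₀ each category has probability 1/10, so each expected count is 800/10 = 80.
0: (76 − 80)²/80 = 16/80 = 0.200
1: (62 − 80)²/80 = 324/80 = 4.050
2: (62 − 80)²/80 = 324/80 = 4.050
3: (86 − 80)²/80 = 36/80 = 0.450
4: (65 − 80)²/80 = 225/80 = 2.813
5: (108 − 80)²/80 = 784/80 = 9.800
6: (73 − 80)²/80 = 49/80 = 0.613
7: (86 − 80)²/80 = 36/80 = 0.450
8: (79 − 80)²/80 = 1/80 = 0.013
9: (103 − 80)²/80 = 529/80 = 6.613
Sum = 29.05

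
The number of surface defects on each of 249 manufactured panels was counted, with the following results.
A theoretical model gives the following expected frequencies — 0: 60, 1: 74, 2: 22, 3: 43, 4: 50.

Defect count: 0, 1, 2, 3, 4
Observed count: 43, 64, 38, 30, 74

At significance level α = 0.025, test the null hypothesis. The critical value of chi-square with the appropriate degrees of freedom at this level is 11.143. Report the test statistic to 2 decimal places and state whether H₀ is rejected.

χ² = (43−60)²/60 + (64−74)²/74 + (38−22)²/22 + (30−43)²/43 + (74−50)²/50
   = 4.817 + 1.351 + 11.636 + 3.930 + 11.520
Sum = 33.25
df = 4. Since 33.25 > 11.143, we reject H₀.

33.25; reject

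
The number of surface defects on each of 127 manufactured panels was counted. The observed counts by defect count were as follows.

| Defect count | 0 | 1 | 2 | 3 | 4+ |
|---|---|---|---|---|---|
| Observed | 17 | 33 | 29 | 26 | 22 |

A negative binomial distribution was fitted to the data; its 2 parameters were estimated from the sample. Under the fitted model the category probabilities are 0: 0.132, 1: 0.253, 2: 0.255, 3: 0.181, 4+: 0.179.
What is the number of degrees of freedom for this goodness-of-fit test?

2

There are k = 5 categories and 2 parameters estimated from the data, so df = 5 − 1 − 2 = 2.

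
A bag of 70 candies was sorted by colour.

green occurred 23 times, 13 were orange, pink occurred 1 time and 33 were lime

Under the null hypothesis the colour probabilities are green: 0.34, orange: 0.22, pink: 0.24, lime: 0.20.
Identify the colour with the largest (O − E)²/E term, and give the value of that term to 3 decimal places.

Expected counts E_i = n·p_i: 70×0.34 = 23.8, 70×0.22 = 15.4, 70×0.24 = 16.8, 70×0.20 = 14.
green: (23 − 23.8)²/23.8 = 0.64/23.8 = 0.0269
orange: (13 − 15.4)²/15.4 = 5.76/15.4 = 0.3740
pink: (1 − 16.8)²/16.8 = 249.64/16.8 = 14.8595
lime: (33 − 14)²/14 = 361/14 = 25.7857
The largest term is for lime: 25.786.

lime, 25.786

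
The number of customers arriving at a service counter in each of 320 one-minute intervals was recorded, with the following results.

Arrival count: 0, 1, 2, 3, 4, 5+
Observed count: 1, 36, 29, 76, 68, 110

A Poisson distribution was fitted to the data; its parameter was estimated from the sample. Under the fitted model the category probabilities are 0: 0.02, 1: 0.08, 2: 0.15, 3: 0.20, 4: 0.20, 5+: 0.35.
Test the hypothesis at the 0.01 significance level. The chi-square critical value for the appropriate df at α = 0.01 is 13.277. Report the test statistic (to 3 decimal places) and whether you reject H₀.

18.838; reject

Expected counts E_i = n·p_i: 320×0.02 = 6.4, 320×0.08 = 25.6, 320×0.15 = 48, 320×0.20 = 64, 320×0.20 = 64, 320×0.35 = 112.
cat         O        E   (O−E)²/E
0           1      6.4     4.5563
1          36     25.6     4.2250
2          29       48     7.5208
3          76       64     2.2500
4          68       64     0.2500
5+        110      112     0.0357
Sum = 18.838
df = 4. Since 18.838 > 13.277, we reject H₀.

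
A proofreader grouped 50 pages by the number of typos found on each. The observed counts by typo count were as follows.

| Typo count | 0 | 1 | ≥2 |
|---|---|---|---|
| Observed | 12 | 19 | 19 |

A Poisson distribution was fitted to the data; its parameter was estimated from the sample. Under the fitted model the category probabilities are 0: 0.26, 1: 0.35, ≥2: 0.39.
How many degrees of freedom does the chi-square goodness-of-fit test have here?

There are k = 3 categories and 1 parameter estimated from the data, so df = 3 − 1 − 1 = 1.

1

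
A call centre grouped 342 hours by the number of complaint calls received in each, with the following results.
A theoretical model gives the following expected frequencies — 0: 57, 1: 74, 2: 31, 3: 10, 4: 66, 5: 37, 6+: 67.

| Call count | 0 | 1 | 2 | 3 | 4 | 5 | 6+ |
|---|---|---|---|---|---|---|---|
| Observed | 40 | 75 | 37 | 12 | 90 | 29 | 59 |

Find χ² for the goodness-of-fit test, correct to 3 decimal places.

0: (40 − 57)²/57 = 289/57 = 5.0702
1: (75 − 74)²/74 = 1/74 = 0.0135
2: (37 − 31)²/31 = 36/31 = 1.1613
3: (12 − 10)²/10 = 4/10 = 0.4000
4: (90 − 66)²/66 = 576/66 = 8.7273
5: (29 − 37)²/37 = 64/37 = 1.7297
6+: (59 − 67)²/67 = 64/67 = 0.9552
Sum = 18.057

18.057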